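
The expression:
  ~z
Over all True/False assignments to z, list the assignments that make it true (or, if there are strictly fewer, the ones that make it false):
is true only for:
  z=False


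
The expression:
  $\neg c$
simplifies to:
$\neg c$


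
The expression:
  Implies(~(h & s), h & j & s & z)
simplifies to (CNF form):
h & s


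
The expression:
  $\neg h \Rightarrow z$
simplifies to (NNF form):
$h \vee z$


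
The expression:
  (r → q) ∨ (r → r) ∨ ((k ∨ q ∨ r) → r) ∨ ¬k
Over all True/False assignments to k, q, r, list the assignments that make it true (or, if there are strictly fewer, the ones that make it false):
is always true.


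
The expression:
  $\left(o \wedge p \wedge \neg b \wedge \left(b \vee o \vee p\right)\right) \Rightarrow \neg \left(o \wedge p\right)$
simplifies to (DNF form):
$b \vee \neg o \vee \neg p$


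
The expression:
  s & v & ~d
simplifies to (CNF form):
s & v & ~d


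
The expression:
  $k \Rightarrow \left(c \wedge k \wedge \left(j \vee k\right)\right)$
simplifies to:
$c \vee \neg k$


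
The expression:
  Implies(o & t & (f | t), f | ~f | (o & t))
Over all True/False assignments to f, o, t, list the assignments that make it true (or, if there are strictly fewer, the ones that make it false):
is always true.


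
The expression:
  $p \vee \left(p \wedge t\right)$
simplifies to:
$p$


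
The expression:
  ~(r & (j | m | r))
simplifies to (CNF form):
~r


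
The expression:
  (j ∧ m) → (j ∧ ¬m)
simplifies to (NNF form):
¬j ∨ ¬m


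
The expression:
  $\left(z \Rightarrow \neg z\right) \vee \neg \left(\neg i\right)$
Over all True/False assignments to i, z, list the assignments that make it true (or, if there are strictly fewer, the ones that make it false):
is false only for:
  i=False, z=True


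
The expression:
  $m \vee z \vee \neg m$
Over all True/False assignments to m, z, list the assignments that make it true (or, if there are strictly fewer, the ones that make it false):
is always true.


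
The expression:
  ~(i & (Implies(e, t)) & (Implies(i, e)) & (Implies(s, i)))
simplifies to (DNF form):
~e | ~i | ~t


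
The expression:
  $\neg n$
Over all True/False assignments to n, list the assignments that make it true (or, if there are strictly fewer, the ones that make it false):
is true only for:
  n=False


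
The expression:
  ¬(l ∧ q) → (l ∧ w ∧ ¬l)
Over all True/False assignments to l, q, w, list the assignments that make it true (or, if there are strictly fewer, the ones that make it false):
is true only for:
  l=True, q=True, w=False;
  l=True, q=True, w=True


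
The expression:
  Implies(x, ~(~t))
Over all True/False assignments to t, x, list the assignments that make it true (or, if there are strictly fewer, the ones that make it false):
is false only for:
  t=False, x=True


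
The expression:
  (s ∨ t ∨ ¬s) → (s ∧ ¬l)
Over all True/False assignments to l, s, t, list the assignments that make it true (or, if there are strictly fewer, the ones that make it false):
is true only for:
  l=False, s=True, t=False;
  l=False, s=True, t=True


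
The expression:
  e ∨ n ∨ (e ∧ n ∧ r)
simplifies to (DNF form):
e ∨ n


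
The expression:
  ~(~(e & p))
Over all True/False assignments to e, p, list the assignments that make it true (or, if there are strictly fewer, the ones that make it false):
is true only for:
  e=True, p=True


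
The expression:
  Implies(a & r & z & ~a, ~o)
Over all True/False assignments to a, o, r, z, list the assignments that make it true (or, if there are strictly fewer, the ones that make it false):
is always true.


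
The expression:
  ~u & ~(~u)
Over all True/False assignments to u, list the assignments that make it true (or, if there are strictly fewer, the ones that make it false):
is never true.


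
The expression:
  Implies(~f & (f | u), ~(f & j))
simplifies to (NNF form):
True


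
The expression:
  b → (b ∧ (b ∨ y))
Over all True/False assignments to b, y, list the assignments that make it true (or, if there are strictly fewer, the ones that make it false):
is always true.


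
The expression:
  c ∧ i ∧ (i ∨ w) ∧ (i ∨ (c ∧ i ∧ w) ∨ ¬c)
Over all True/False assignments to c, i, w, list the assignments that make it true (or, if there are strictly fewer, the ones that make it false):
is true only for:
  c=True, i=True, w=False;
  c=True, i=True, w=True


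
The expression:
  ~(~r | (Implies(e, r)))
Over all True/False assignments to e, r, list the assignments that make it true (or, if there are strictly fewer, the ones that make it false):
is never true.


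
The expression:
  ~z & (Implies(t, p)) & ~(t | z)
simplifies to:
~t & ~z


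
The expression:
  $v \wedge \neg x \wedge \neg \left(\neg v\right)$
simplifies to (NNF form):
$v \wedge \neg x$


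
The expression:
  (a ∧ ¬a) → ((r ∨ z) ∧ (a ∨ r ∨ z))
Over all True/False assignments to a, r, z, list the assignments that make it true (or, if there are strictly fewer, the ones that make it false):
is always true.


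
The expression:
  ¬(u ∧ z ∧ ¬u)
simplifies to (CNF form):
True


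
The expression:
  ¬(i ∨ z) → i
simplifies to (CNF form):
i ∨ z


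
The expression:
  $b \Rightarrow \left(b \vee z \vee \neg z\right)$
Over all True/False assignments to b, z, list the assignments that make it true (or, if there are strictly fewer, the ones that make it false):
is always true.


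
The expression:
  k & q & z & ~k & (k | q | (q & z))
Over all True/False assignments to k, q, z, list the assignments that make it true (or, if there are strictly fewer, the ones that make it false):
is never true.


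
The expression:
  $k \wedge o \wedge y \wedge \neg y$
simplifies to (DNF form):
$\text{False}$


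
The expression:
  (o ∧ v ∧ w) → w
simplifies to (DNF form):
True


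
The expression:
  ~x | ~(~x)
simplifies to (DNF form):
True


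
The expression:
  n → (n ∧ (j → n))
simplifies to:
True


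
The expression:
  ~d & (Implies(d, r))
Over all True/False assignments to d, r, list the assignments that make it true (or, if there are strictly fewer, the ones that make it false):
is true only for:
  d=False, r=False;
  d=False, r=True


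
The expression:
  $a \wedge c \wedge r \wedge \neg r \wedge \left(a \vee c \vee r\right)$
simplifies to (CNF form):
$\text{False}$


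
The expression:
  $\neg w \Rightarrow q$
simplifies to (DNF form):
$q \vee w$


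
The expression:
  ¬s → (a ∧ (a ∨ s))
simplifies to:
a ∨ s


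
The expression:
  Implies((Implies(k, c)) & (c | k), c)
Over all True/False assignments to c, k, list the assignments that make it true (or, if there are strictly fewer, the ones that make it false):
is always true.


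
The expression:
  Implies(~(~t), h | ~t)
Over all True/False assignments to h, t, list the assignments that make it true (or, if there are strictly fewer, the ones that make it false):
is false only for:
  h=False, t=True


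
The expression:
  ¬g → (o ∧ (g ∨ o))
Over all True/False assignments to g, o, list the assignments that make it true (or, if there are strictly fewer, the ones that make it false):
is false only for:
  g=False, o=False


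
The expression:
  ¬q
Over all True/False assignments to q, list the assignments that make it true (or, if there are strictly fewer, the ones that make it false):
is true only for:
  q=False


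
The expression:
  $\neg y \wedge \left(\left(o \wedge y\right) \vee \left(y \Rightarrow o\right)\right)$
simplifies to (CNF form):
$\neg y$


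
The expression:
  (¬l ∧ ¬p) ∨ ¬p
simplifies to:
¬p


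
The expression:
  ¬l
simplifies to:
¬l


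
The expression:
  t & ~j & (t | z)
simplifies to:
t & ~j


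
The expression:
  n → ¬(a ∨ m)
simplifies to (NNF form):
(¬a ∧ ¬m) ∨ ¬n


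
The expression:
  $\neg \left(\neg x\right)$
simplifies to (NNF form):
$x$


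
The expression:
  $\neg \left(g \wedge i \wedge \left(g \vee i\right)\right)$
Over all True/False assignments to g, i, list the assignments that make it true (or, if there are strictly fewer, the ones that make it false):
is false only for:
  g=True, i=True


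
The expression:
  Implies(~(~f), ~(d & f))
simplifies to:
~d | ~f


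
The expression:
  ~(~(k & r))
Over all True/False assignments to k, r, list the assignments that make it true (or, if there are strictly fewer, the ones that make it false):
is true only for:
  k=True, r=True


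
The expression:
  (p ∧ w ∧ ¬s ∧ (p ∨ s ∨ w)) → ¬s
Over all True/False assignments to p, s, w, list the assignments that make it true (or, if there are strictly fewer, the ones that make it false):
is always true.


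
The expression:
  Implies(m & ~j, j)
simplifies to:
j | ~m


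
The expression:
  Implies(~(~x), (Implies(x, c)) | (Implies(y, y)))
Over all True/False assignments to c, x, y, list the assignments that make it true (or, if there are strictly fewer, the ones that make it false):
is always true.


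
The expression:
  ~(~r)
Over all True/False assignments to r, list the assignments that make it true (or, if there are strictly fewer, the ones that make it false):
is true only for:
  r=True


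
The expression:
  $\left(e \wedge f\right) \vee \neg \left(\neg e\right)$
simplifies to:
$e$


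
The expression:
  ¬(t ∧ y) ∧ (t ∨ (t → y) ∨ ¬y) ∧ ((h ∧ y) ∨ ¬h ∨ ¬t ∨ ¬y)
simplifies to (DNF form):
¬t ∨ ¬y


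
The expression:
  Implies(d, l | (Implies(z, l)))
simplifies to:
l | ~d | ~z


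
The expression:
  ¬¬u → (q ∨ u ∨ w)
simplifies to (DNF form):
True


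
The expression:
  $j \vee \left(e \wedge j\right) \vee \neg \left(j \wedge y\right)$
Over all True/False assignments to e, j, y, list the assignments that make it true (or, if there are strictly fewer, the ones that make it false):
is always true.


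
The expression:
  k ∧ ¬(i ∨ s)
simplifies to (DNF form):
k ∧ ¬i ∧ ¬s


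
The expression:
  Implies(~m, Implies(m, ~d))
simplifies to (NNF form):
True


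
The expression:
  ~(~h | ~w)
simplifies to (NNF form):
h & w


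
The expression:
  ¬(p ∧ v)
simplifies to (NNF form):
¬p ∨ ¬v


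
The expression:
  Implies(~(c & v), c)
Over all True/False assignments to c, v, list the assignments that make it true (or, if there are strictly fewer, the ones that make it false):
is true only for:
  c=True, v=False;
  c=True, v=True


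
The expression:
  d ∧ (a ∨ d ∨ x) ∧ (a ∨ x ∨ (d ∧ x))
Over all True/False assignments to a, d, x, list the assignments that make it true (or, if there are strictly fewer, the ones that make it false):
is true only for:
  a=False, d=True, x=True;
  a=True, d=True, x=False;
  a=True, d=True, x=True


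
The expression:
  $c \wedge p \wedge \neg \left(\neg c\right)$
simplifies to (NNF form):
$c \wedge p$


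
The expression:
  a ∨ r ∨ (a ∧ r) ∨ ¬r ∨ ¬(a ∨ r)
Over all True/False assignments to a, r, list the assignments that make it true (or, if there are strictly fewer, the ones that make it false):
is always true.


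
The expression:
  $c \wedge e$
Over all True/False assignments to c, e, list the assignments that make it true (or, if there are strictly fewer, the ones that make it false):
is true only for:
  c=True, e=True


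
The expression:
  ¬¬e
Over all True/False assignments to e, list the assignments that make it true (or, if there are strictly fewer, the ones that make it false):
is true only for:
  e=True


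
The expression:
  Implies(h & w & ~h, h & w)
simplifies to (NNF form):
True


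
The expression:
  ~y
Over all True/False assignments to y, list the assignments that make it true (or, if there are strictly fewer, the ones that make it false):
is true only for:
  y=False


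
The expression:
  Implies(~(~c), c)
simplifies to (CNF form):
True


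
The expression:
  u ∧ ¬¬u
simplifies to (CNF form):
u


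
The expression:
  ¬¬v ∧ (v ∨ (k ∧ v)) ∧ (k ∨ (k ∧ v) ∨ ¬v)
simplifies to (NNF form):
k ∧ v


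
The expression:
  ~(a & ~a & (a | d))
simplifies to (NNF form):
True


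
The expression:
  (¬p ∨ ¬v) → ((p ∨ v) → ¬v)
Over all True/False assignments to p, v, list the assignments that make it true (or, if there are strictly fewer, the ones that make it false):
is false only for:
  p=False, v=True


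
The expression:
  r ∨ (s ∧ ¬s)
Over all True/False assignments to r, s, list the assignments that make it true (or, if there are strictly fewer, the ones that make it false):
is true only for:
  r=True, s=False;
  r=True, s=True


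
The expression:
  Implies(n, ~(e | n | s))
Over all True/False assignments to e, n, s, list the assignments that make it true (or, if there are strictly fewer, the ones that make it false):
is true only for:
  e=False, n=False, s=False;
  e=False, n=False, s=True;
  e=True, n=False, s=False;
  e=True, n=False, s=True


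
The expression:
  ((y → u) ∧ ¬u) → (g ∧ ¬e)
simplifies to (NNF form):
u ∨ y ∨ (g ∧ ¬e)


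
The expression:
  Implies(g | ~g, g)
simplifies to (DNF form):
g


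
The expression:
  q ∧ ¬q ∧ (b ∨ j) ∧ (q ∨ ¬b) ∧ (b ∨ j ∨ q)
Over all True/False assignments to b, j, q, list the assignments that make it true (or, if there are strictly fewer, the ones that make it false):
is never true.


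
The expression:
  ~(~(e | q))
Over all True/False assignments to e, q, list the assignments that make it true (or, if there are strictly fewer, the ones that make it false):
is false only for:
  e=False, q=False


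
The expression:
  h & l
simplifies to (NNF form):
h & l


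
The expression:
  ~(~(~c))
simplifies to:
~c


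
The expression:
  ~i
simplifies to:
~i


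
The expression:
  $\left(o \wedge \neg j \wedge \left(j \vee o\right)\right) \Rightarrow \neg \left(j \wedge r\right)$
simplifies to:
$\text{True}$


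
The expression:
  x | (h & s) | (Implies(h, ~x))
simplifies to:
True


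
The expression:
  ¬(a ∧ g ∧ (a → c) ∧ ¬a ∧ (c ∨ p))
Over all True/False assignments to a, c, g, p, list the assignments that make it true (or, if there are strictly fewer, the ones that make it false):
is always true.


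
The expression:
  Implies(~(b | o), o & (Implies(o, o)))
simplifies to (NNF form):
b | o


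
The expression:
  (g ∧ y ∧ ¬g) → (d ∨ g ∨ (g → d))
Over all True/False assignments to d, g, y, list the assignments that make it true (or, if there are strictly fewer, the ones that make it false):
is always true.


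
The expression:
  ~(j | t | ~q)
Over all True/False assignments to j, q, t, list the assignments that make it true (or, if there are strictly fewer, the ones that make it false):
is true only for:
  j=False, q=True, t=False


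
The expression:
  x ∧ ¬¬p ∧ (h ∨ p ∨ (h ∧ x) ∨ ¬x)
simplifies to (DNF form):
p ∧ x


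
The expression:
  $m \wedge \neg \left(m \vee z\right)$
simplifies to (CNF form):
$\text{False}$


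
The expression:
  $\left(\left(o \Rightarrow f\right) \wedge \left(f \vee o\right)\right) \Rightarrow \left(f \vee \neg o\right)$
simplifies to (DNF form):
$\text{True}$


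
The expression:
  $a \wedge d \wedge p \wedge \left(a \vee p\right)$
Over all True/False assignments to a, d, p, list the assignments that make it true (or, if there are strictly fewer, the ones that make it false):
is true only for:
  a=True, d=True, p=True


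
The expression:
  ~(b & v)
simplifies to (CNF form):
~b | ~v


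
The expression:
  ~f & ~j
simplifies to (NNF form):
~f & ~j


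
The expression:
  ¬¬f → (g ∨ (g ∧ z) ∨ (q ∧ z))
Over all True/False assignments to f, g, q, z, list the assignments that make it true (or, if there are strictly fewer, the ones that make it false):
is false only for:
  f=True, g=False, q=False, z=False;
  f=True, g=False, q=False, z=True;
  f=True, g=False, q=True, z=False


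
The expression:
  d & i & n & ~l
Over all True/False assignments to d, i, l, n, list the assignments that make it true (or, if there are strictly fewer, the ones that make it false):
is true only for:
  d=True, i=True, l=False, n=True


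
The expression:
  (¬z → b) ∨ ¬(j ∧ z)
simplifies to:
True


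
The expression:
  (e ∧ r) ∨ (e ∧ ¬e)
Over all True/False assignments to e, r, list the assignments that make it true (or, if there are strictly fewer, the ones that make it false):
is true only for:
  e=True, r=True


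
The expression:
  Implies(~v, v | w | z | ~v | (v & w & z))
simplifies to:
True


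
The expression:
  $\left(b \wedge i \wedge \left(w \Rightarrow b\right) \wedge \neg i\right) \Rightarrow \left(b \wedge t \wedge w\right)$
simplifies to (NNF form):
$\text{True}$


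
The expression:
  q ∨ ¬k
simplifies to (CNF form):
q ∨ ¬k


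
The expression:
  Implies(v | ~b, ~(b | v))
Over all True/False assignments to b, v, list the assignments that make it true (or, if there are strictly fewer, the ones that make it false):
is true only for:
  b=False, v=False;
  b=True, v=False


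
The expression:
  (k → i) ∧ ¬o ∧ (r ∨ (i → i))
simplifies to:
¬o ∧ (i ∨ ¬k)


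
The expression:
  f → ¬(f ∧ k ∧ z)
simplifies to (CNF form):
¬f ∨ ¬k ∨ ¬z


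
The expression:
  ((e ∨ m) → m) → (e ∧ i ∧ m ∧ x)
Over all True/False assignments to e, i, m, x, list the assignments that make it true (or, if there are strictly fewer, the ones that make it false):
is true only for:
  e=True, i=False, m=False, x=False;
  e=True, i=False, m=False, x=True;
  e=True, i=True, m=False, x=False;
  e=True, i=True, m=False, x=True;
  e=True, i=True, m=True, x=True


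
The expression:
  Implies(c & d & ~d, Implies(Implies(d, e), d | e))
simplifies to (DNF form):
True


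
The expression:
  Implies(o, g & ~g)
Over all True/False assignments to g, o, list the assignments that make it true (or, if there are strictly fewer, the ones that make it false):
is true only for:
  g=False, o=False;
  g=True, o=False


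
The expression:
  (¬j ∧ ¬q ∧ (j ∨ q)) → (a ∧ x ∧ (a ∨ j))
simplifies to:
True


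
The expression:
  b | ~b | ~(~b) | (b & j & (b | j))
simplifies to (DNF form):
True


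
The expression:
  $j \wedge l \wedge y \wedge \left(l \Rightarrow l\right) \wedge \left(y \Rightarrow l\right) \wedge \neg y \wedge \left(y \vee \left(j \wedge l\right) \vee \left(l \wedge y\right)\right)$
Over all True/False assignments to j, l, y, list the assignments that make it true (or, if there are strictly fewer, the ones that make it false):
is never true.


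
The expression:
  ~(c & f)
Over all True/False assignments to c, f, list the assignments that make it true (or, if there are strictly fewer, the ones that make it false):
is false only for:
  c=True, f=True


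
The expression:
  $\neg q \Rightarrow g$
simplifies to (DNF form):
$g \vee q$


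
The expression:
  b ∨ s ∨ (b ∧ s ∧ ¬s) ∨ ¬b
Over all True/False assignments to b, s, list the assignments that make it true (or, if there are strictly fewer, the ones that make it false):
is always true.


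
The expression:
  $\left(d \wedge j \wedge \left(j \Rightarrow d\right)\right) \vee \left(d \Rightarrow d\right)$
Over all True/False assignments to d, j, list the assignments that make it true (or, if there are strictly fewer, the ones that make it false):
is always true.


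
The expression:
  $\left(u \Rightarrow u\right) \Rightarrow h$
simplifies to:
$h$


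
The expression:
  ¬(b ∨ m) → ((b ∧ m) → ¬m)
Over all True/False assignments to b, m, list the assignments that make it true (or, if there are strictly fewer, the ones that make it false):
is always true.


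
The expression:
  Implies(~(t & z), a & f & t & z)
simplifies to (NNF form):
t & z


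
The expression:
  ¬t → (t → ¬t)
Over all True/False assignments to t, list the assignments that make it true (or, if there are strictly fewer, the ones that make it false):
is always true.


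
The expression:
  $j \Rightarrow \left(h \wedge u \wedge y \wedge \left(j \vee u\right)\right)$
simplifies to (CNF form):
$\left(h \vee \neg j\right) \wedge \left(u \vee \neg j\right) \wedge \left(y \vee \neg j\right)$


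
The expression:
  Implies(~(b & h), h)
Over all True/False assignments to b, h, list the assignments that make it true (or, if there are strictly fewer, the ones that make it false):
is true only for:
  b=False, h=True;
  b=True, h=True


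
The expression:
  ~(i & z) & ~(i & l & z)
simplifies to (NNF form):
~i | ~z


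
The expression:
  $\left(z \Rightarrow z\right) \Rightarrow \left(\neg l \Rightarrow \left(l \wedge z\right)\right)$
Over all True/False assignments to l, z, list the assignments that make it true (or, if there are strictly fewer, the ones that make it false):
is true only for:
  l=True, z=False;
  l=True, z=True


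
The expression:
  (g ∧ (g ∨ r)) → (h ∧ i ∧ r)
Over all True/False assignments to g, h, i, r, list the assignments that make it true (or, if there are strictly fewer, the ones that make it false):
is false only for:
  g=True, h=False, i=False, r=False;
  g=True, h=False, i=False, r=True;
  g=True, h=False, i=True, r=False;
  g=True, h=False, i=True, r=True;
  g=True, h=True, i=False, r=False;
  g=True, h=True, i=False, r=True;
  g=True, h=True, i=True, r=False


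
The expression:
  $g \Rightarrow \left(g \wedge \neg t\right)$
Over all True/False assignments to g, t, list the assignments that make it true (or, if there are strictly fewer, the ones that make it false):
is false only for:
  g=True, t=True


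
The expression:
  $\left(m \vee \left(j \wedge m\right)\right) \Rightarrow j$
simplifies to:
$j \vee \neg m$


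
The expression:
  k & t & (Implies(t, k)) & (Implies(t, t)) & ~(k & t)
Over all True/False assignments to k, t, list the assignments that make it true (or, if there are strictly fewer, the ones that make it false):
is never true.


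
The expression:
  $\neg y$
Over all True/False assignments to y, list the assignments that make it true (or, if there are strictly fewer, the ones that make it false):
is true only for:
  y=False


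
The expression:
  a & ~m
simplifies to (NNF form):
a & ~m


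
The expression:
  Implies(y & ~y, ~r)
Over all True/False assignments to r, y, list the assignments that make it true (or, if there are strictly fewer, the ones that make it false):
is always true.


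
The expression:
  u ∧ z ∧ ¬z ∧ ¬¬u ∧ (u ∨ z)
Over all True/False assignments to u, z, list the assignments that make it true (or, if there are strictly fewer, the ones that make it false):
is never true.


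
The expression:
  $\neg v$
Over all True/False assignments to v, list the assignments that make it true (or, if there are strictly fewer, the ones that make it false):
is true only for:
  v=False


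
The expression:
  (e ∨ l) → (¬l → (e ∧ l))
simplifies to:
l ∨ ¬e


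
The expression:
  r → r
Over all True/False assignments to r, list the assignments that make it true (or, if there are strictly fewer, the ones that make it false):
is always true.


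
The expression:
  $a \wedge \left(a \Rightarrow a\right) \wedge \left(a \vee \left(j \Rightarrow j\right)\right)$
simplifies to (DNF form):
$a$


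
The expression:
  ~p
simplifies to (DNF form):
~p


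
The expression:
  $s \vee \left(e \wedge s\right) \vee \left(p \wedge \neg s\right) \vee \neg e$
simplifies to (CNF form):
$p \vee s \vee \neg e$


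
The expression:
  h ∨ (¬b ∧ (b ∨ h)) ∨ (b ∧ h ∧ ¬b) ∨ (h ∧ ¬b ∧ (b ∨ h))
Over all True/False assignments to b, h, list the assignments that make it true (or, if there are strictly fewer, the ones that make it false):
is true only for:
  b=False, h=True;
  b=True, h=True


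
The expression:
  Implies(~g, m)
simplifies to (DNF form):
g | m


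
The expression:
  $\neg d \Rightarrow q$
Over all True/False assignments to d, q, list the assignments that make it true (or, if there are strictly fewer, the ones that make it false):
is false only for:
  d=False, q=False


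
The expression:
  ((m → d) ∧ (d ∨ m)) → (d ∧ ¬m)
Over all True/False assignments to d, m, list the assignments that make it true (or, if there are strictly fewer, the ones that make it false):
is false only for:
  d=True, m=True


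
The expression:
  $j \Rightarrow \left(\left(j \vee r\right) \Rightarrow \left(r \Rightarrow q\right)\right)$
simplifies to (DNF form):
$q \vee \neg j \vee \neg r$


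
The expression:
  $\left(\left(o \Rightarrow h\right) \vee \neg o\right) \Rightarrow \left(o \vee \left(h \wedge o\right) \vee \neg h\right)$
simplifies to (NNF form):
$o \vee \neg h$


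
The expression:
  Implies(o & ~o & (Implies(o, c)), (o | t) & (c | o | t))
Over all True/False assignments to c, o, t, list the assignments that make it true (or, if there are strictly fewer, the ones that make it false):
is always true.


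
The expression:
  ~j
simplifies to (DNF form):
~j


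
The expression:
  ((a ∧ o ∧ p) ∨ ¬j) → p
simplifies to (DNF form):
j ∨ p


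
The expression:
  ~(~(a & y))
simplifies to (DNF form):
a & y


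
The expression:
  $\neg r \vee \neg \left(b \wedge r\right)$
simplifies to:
$\neg b \vee \neg r$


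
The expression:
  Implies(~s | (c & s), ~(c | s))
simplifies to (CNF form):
~c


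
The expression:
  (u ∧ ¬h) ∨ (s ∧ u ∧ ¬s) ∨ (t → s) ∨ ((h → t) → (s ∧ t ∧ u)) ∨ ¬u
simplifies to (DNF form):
s ∨ ¬h ∨ ¬t ∨ ¬u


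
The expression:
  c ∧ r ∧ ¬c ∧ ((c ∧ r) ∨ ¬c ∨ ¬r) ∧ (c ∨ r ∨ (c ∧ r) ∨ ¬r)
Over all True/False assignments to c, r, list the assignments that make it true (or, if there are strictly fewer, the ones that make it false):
is never true.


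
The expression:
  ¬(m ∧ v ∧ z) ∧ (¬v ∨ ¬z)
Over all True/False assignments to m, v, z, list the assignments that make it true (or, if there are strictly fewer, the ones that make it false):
is false only for:
  m=False, v=True, z=True;
  m=True, v=True, z=True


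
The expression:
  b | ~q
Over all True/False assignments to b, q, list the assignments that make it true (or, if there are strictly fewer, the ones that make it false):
is false only for:
  b=False, q=True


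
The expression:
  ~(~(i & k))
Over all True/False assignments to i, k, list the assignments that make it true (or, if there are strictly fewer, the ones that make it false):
is true only for:
  i=True, k=True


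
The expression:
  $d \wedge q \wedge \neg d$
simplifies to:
$\text{False}$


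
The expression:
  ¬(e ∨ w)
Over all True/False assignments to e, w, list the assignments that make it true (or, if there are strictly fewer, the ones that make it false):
is true only for:
  e=False, w=False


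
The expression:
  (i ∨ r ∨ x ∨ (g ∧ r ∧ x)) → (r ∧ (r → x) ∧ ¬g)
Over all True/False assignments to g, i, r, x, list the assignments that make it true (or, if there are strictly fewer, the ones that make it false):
is true only for:
  g=False, i=False, r=False, x=False;
  g=False, i=False, r=True, x=True;
  g=False, i=True, r=True, x=True;
  g=True, i=False, r=False, x=False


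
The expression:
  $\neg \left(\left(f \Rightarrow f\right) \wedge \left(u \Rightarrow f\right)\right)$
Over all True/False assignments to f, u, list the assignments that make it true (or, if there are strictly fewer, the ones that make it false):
is true only for:
  f=False, u=True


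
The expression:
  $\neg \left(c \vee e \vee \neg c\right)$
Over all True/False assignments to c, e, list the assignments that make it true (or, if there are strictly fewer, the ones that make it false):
is never true.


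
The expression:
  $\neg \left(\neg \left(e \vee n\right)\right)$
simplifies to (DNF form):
$e \vee n$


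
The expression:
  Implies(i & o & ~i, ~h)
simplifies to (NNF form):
True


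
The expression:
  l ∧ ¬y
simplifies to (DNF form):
l ∧ ¬y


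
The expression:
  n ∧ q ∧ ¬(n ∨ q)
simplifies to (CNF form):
False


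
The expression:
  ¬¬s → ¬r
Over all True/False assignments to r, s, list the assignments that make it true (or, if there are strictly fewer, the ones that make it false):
is false only for:
  r=True, s=True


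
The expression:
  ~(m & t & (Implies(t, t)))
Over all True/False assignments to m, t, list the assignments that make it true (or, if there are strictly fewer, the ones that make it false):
is false only for:
  m=True, t=True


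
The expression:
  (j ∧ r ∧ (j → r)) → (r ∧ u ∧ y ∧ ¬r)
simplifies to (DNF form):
¬j ∨ ¬r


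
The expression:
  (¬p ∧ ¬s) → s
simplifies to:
p ∨ s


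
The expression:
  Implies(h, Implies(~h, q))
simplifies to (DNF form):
True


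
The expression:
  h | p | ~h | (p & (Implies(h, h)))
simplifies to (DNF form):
True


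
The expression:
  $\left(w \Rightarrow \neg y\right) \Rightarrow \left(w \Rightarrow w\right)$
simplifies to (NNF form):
$\text{True}$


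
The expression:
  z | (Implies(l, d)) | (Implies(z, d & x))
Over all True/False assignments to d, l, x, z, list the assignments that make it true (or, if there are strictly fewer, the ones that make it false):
is always true.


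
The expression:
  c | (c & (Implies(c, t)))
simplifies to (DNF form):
c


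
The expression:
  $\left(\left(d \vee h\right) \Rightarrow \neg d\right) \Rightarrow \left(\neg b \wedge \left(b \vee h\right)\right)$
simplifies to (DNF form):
$d \vee \left(h \wedge \neg b\right)$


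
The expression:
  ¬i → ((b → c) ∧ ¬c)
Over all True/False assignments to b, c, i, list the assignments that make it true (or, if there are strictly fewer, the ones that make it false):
is false only for:
  b=False, c=True, i=False;
  b=True, c=False, i=False;
  b=True, c=True, i=False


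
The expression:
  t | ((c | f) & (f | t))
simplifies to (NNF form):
f | t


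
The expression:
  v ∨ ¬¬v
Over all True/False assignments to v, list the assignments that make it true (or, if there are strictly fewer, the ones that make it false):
is true only for:
  v=True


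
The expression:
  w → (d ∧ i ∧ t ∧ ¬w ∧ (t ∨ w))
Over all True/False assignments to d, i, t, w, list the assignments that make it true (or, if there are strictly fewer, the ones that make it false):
is true only for:
  d=False, i=False, t=False, w=False;
  d=False, i=False, t=True, w=False;
  d=False, i=True, t=False, w=False;
  d=False, i=True, t=True, w=False;
  d=True, i=False, t=False, w=False;
  d=True, i=False, t=True, w=False;
  d=True, i=True, t=False, w=False;
  d=True, i=True, t=True, w=False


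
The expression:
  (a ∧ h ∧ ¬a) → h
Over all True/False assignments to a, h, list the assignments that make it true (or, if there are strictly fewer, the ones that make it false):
is always true.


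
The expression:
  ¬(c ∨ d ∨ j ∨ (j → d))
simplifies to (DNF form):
False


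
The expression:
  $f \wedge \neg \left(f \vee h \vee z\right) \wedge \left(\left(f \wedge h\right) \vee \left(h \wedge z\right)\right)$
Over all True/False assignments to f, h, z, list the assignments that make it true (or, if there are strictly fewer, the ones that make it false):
is never true.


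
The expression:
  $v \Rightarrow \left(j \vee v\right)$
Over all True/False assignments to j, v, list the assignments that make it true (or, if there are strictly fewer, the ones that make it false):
is always true.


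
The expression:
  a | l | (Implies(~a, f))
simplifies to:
a | f | l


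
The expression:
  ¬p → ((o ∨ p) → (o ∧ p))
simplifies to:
p ∨ ¬o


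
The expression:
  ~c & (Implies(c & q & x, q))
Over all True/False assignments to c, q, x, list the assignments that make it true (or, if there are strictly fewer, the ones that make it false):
is true only for:
  c=False, q=False, x=False;
  c=False, q=False, x=True;
  c=False, q=True, x=False;
  c=False, q=True, x=True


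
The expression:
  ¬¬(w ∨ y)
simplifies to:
w ∨ y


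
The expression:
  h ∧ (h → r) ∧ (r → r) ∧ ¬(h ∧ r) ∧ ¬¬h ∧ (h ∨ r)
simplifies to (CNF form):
False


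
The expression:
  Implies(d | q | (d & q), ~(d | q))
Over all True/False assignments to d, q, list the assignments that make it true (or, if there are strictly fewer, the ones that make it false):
is true only for:
  d=False, q=False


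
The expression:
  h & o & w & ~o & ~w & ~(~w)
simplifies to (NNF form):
False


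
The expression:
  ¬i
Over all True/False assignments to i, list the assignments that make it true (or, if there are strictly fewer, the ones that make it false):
is true only for:
  i=False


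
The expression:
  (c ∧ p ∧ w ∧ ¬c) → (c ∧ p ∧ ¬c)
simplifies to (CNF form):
True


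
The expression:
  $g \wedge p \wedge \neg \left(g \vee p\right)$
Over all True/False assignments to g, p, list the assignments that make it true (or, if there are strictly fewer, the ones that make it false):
is never true.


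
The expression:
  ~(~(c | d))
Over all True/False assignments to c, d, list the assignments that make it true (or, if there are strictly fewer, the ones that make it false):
is false only for:
  c=False, d=False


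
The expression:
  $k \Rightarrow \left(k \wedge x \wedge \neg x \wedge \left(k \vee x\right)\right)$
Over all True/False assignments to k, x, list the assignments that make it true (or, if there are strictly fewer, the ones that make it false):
is true only for:
  k=False, x=False;
  k=False, x=True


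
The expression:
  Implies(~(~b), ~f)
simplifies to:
~b | ~f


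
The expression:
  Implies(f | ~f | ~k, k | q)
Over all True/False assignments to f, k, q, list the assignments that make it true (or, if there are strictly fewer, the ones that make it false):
is false only for:
  f=False, k=False, q=False;
  f=True, k=False, q=False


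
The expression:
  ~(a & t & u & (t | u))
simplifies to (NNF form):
~a | ~t | ~u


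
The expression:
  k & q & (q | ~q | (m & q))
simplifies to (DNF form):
k & q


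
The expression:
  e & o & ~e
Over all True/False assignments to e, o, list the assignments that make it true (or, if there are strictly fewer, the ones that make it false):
is never true.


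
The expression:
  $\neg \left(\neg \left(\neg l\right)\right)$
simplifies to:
$\neg l$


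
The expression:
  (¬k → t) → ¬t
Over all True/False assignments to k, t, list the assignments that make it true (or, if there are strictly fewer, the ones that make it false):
is true only for:
  k=False, t=False;
  k=True, t=False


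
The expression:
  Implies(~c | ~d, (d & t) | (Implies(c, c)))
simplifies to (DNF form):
True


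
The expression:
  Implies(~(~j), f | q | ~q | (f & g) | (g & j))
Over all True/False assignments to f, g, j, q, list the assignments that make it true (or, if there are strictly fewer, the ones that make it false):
is always true.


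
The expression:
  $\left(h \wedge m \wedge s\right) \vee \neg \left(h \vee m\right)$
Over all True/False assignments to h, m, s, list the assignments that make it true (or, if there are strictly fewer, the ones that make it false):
is true only for:
  h=False, m=False, s=False;
  h=False, m=False, s=True;
  h=True, m=True, s=True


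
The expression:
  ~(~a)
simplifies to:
a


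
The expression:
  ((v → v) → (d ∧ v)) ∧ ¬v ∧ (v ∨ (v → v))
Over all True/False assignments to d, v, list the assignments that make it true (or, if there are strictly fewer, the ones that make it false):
is never true.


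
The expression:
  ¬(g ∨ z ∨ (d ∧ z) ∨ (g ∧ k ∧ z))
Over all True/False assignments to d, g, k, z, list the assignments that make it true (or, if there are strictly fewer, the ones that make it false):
is true only for:
  d=False, g=False, k=False, z=False;
  d=False, g=False, k=True, z=False;
  d=True, g=False, k=False, z=False;
  d=True, g=False, k=True, z=False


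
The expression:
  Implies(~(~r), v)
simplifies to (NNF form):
v | ~r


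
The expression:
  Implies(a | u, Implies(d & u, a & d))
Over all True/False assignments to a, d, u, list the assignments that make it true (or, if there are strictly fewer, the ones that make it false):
is false only for:
  a=False, d=True, u=True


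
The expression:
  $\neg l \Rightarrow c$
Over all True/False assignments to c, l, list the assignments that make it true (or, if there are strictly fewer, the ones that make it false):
is false only for:
  c=False, l=False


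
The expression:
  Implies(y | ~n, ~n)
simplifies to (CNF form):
~n | ~y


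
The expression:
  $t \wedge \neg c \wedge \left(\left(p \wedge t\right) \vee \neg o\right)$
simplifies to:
$t \wedge \neg c \wedge \left(p \vee \neg o\right)$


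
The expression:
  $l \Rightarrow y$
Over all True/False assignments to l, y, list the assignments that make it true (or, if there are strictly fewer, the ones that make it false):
is false only for:
  l=True, y=False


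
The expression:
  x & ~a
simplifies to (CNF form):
x & ~a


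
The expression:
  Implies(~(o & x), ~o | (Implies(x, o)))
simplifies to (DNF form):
True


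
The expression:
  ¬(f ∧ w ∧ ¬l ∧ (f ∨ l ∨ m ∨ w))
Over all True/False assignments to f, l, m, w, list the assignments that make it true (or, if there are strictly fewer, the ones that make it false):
is false only for:
  f=True, l=False, m=False, w=True;
  f=True, l=False, m=True, w=True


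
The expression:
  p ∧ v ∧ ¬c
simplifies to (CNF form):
p ∧ v ∧ ¬c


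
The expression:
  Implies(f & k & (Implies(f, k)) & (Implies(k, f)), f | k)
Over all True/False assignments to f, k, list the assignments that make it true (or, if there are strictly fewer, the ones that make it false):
is always true.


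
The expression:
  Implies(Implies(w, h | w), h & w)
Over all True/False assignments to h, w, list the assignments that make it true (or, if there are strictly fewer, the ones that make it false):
is true only for:
  h=True, w=True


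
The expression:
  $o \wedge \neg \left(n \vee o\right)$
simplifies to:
$\text{False}$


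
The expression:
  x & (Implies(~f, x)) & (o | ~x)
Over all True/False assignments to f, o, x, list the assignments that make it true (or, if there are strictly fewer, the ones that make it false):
is true only for:
  f=False, o=True, x=True;
  f=True, o=True, x=True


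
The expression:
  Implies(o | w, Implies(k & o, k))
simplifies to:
True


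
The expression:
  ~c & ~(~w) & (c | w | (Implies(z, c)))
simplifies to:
w & ~c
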